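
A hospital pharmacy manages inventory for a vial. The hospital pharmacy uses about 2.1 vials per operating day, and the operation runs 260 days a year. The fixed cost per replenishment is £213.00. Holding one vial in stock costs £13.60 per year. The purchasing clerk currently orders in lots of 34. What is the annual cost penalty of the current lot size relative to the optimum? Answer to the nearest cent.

Extra cost ≈ £1,873.16 per year

Annual demand D = 2.1 × 260 = 546.
EOQ = √(2DS/H) = √(2 × 546 × 213 / 13.6) ≈ 130.78.
Cost at Q* = (D/Q*)S + (Q*/2)H = √(2DSH) ≈ £1,778.57.
Cost at Q = 34: (546/34)×213 + (34/2)×13.6 = £3,420.53 + £231.20 = £3,651.73.
Excess = £3,651.73 − £1,778.57 = £1,873.16.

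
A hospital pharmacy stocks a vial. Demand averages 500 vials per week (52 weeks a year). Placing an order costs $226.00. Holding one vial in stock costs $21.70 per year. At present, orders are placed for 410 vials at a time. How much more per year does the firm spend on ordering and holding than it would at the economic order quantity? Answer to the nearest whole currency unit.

Extra cost ≈ $2,811 per year

Annual demand D = 500 × 52 = 26,000.
EOQ = √(2DS/H) = √(2 × 26,000 × 226 / 21.7) ≈ 735.91.
Cost at Q* = (D/Q*)S + (Q*/2)H = √(2DSH) ≈ $15,969.30.
Cost at Q = 410: (26,000/410)×226 + (410/2)×21.7 = $14,331.71 + $4,448.50 = $18,780.21.
Excess = $18,780.21 − $15,969.30 = $2,810.91.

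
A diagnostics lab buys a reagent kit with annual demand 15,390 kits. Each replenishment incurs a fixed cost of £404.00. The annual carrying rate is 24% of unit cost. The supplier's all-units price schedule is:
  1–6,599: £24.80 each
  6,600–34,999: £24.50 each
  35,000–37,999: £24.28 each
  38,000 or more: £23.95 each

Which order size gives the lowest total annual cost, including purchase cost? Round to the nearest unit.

Holding cost per unit per year at price C is H = 0.24·C.
Candidates are each tier's EOQ (if it falls in that tier) and each price-break quantity.
EOQ at £24.80 = 1445.4 (feasible in tier 1): TC = 15,390×£24.80 + (15,390/1445.4)×404 + (1445.4/2)×0.24×£24.80 = £390,275.13.
EOQ at £24.50 = 1454.2 < 6600, so use break Q=6600: TC = 15,390×£24.50 + (15,390/6600.0)×404 + (6600.0/2)×0.24×£24.50 = £397,401.05.
EOQ at £24.28 = 1460.8 < 35000, so use break Q=35000: TC = 15,390×£24.28 + (15,390/35000.0)×404 + (35000.0/2)×0.24×£24.28 = £475,822.84.
EOQ at £23.95 = 1470.8 < 38000, so use break Q=38000: TC = 15,390×£23.95 + (15,390/38000.0)×404 + (38000.0/2)×0.24×£23.95 = £477,966.12.
Lowest total cost is £390,275.13 at Q = 1445.4.

Q* ≈ 1,445 kits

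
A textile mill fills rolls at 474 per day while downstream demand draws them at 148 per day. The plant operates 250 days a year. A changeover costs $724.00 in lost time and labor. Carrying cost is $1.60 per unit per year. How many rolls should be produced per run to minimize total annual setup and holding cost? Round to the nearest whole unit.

Q* ≈ 6,978 rolls

Annual demand D = 148 × 250 = 37,000.
Production build-up factor (1 − d/p) = 1 − 148/474 = 0.6878.
Q* = √(2DS / (H(1 − d/p))) = √(2 × 37,000 × 724 / (1.6 × 0.6878)).
= √(53,576,000 / 1.1004) ≈ 6977.591.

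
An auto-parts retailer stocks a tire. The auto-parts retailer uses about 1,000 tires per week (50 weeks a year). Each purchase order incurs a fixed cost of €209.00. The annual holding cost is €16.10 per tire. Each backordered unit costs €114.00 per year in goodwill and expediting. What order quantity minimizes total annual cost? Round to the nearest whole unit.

Annual demand D = 1,000 × 50 = 50,000.
With planned backorders, Q* = √(2DS/H) · √((H+B)/B).
√(2DS/H) = √(2 × 50,000 × 209 / 16.1) = 1139.358.
√((H+B)/B) = √((16.1+114)/114) = 1.0683.
Q* ≈ 1217.157.

Q* ≈ 1,217 tires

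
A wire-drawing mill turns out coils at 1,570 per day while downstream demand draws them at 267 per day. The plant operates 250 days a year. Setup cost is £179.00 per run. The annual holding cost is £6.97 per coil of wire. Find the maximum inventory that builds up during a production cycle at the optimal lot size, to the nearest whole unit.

I_max ≈ 1,687 coils

Annual demand D = 267 × 250 = 66,750.
Production build-up factor (1 − d/p) = 1 − 267/1,570 = 0.8299.
Q* = √(2DS / (H(1 − d/p))) = √(2 × 66,750 × 179 / (6.97 × 0.8299)).
= √(23,896,500 / 5.7847) ≈ 2032.490.
Maximum inventory = Q*(1 − d/p) = 2032.490 × 0.8299 ≈ 1686.837.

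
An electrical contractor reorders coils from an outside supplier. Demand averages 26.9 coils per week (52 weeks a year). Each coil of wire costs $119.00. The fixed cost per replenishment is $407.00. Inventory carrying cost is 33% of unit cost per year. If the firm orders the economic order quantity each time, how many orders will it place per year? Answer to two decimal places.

N ≈ 8.21 orders per year

Annual demand D = 26.9 × 52 = 1,398.8.
Holding cost H = 0.33 × $119.00 = $39.2700 per unit per year.
The optimal lot size = √(2DS/H) = √(2 × 1,398.8 × 407 / 39.27) ≈ 170.28.
Orders per year = D / Q* = 1,398.8 / 170.28 ≈ 8.215.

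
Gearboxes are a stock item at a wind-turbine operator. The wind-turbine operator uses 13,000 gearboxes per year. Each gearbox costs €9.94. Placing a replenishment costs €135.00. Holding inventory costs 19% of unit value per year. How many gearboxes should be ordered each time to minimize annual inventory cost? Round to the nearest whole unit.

Holding cost H = 0.19 × €9.94 = €1.8886 per unit per year.
EOQ = √(2DS / H) = √(2 × 13,000 × 135 / 1.8886).
= √(3,510,000 / 1.8886) = √1,858,519.5383 ≈ 1363.275.

Q* ≈ 1,363 gearboxes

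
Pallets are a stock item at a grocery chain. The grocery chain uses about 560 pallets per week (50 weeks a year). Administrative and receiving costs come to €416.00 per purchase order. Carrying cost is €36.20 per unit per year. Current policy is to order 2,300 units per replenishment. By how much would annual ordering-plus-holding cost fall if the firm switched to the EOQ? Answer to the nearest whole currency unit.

Annual demand D = 560 × 50 = 28,000.
EOQ = √(2DS/H) = √(2 × 28,000 × 416 / 36.2) ≈ 802.21.
Cost at Q* = (D/Q*)S + (Q*/2)H = √(2DSH) ≈ €29,039.89.
Cost at Q = 2,300: (28,000/2,300)×416 + (2,300/2)×36.2 = €5,064.35 + €41,630.00 = €46,694.35.
Excess = €46,694.35 − €29,039.89 = €17,654.46.

Extra cost ≈ €17,654 per year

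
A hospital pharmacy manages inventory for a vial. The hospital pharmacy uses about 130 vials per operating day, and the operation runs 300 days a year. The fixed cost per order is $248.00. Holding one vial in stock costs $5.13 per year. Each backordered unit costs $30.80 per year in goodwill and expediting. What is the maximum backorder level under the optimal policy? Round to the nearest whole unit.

Annual demand D = 130 × 300 = 39,000.
With planned backorders, Q* = √(2DS/H) · √((H+B)/B).
√(2DS/H) = √(2 × 39,000 × 248 / 5.13) = 1941.845.
√((H+B)/B) = √((5.13+30.8)/30.8) = 1.0801.
Q* ≈ 2097.335.
S* = Q* · H/(H+B) = 2097.335 × 5.13/35.93 ≈ 299.452.

S* ≈ 299 vials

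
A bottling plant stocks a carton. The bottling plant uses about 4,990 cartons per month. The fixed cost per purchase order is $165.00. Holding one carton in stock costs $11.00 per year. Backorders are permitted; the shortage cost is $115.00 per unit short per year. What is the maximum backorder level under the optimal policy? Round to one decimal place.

S* ≈ 122.5 cartons

Annual demand D = 4,990 × 12 = 59,880.
With planned backorders, Q* = √(2DS/H) · √((H+B)/B).
√(2DS/H) = √(2 × 59,880 × 165 / 11) = 1340.298.
√((H+B)/B) = √((11+115)/115) = 1.0467.
Q* ≈ 1402.936.
S* = Q* · H/(H+B) = 1402.936 × 11/126 ≈ 122.479.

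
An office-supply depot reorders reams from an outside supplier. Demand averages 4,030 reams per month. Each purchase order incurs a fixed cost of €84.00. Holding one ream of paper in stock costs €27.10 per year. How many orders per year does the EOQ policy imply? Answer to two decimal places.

N ≈ 88.32 orders per year

Annual demand D = 4,030 × 12 = 48,360.
Q* = √(2DS/H) = √(2 × 48,360 × 84 / 27.1) ≈ 547.54.
Orders per year = D / Q* = 48,360 / 547.54 ≈ 88.323.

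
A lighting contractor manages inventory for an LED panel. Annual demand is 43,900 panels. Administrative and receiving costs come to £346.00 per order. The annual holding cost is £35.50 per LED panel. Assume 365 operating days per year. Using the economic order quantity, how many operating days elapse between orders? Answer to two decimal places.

Q* = √(2DS/H) = √(2 × 43,900 × 346 / 35.5) ≈ 925.06.
Cycle time = Q*/D × 365 = 925.06 / 43,900 × 365 ≈ 7.691 days.

T ≈ 7.69 days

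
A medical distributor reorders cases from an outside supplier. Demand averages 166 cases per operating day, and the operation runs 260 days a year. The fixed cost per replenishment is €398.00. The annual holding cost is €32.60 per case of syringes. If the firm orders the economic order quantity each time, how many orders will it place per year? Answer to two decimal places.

Annual demand D = 166 × 260 = 43,160.
EOQ = √(2DS/H) = √(2 × 43,160 × 398 / 32.6) ≈ 1026.57.
Orders per year = D / Q* = 43,160 / 1026.57 ≈ 42.043.

N ≈ 42.04 orders per year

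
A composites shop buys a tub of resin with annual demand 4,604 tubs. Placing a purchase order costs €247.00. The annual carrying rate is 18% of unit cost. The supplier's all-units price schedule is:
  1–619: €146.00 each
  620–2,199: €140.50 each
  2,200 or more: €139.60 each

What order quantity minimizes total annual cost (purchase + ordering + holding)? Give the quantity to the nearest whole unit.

Q* ≈ 620 tubs

Holding cost per unit per year at price C is H = 0.18·C.
For each price level, check whether its EOQ is feasible; otherwise the best quantity at that price is the breakpoint.
EOQ at €146.00 = 294.2 (feasible in tier 1): TC = 4,604×€146.00 + (4,604/294.2)×247 + (294.2/2)×0.18×€146.00 = €679,915.14.
EOQ at €140.50 = 299.9 < 620, so use break Q=620: TC = 4,604×€140.50 + (4,604/620.0)×247 + (620.0/2)×0.18×€140.50 = €656,536.07.
EOQ at €139.60 = 300.9 < 2200, so use break Q=2200: TC = 4,604×€139.60 + (4,604/2200.0)×247 + (2200.0/2)×0.18×€139.60 = €670,876.10.
Lowest total cost is €656,536.07 at Q = 620.0.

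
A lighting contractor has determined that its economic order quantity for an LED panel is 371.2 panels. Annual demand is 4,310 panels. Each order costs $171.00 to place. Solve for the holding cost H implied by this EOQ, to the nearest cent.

Squaring Q* = √(2DS/H) gives Q*² = 2DS/H.
From Q* = √(2DS/H): H = 2DS / Q*² = 2 × 4,310 × 171 / 371.2² = 10.6976.

H ≈ $10.70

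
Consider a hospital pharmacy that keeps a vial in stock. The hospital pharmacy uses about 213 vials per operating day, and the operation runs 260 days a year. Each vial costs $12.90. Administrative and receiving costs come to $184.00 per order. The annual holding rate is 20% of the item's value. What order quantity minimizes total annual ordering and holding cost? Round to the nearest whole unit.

Annual demand D = 213 × 260 = 55,380.
Holding cost H = 0.20 × $12.90 = $2.5800 per unit per year.
EOQ = √(2DS / H) = √(2 × 55,380 × 184 / 2.58).
= √(20,379,840 / 2.58) = √7,899,162.7907 ≈ 2810.545.

Q* ≈ 2,811 vials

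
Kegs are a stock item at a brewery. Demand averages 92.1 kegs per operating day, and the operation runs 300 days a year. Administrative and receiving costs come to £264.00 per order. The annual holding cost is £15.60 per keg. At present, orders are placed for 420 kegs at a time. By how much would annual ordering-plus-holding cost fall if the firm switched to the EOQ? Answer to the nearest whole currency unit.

Extra cost ≈ £5,558 per year

Annual demand D = 92.1 × 300 = 27,630.
EOQ = √(2DS/H) = √(2 × 27,630 × 264 / 15.6) ≈ 967.04.
Cost at Q* = (D/Q*)S + (Q*/2)H = √(2DSH) ≈ £15,085.85.
Cost at Q = 420: (27,630/420)×264 + (420/2)×15.6 = £17,367.43 + £3,276.00 = £20,643.43.
Excess = £20,643.43 − £15,085.85 = £5,557.58.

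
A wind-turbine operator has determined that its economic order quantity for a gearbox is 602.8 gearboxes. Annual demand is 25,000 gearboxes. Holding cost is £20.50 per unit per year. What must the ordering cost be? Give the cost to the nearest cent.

Squaring Q* = √(2DS/H) gives Q*² = 2DS/H.
From Q* = √(2DS/H): S = Q*²H / (2D) = 602.8² × 20.5 / (2 × 25,000) = 148.9808.

S ≈ £148.98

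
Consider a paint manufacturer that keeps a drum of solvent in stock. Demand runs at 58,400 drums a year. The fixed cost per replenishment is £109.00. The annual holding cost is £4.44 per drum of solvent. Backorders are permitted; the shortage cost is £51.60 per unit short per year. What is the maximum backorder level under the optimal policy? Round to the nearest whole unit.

S* ≈ 140 drums

With planned backorders, Q* = √(2DS/H) · √((H+B)/B).
√(2DS/H) = √(2 × 58,400 × 109 / 4.44) = 1693.336.
√((H+B)/B) = √((4.44+51.6)/51.6) = 1.0421.
Q* ≈ 1764.686.
S* = Q* · H/(H+B) = 1764.686 × 4.44/56.04 ≈ 139.815.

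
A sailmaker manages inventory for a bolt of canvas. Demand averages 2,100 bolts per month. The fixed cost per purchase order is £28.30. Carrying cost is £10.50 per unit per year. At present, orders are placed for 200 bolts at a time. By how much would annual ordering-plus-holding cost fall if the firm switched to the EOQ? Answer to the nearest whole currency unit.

Extra cost ≈ £746 per year

Annual demand D = 2,100 × 12 = 25,200.
EOQ = √(2DS/H) = √(2 × 25,200 × 28.3 / 10.5) ≈ 368.56.
Cost at Q* = (D/Q*)S + (Q*/2)H = √(2DSH) ≈ £3,869.93.
Cost at Q = 200: (25,200/200)×28.3 + (200/2)×10.5 = £3,565.80 + £1,050.00 = £4,615.80.
Excess = £4,615.80 − £3,869.93 = £745.87.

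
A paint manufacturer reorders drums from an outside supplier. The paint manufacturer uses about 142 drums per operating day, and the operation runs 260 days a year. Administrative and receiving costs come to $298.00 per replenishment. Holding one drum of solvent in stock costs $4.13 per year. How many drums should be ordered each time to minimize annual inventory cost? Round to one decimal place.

Annual demand D = 142 × 260 = 36,920.
EOQ = √(2DS / H) = √(2 × 36,920 × 298 / 4.13).
= √(22,004,320 / 4.13) = √5,327,922.5182 ≈ 2308.229.

Q* ≈ 2,308.2 drums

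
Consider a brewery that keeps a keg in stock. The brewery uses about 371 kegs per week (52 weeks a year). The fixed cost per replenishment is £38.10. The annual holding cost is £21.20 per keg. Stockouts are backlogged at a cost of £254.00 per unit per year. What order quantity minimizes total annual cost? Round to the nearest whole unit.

Q* ≈ 274 kegs

Annual demand D = 371 × 52 = 19,292.
With planned backorders, Q* = √(2DS/H) · √((H+B)/B).
√(2DS/H) = √(2 × 19,292 × 38.1 / 21.2) = 263.329.
√((H+B)/B) = √((21.2+254)/254) = 1.0409.
Q* ≈ 274.098.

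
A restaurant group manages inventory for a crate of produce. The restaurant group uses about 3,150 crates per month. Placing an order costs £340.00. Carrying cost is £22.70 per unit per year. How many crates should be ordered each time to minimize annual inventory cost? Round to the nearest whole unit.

Annual demand D = 3,150 × 12 = 37,800.
EOQ = √(2DS / H) = √(2 × 37,800 × 340 / 22.7).
= √(25,704,000 / 22.7) = √1,132,334.8018 ≈ 1064.112.

Q* ≈ 1,064 crates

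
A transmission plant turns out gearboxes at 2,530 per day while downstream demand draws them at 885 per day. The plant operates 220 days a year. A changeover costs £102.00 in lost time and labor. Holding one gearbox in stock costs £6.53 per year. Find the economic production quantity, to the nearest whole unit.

Q* ≈ 3,059 gearboxes

Annual demand D = 885 × 220 = 194,700.
Production build-up factor (1 − d/p) = 1 − 885/2,530 = 0.6502.
Q* = √(2DS / (H(1 − d/p))) = √(2 × 194,700 × 102 / (6.53 × 0.6502)).
= √(39,718,800 / 4.2458) ≈ 3058.572.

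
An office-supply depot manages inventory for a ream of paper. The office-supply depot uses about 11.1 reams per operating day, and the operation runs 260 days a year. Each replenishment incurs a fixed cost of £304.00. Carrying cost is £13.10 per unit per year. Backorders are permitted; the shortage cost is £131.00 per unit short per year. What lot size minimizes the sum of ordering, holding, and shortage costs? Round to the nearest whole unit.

Annual demand D = 11.1 × 260 = 2,886.
With planned backorders, Q* = √(2DS/H) · √((H+B)/B).
√(2DS/H) = √(2 × 2,886 × 304 / 13.1) = 365.986.
√((H+B)/B) = √((13.1+131)/131) = 1.0488.
Q* ≈ 383.849.

Q* ≈ 384 reams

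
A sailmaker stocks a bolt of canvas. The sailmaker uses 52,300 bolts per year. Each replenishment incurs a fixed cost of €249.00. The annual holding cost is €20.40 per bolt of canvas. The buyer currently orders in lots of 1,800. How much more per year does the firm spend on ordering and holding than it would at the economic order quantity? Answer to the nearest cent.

EOQ = √(2DS/H) = √(2 × 52,300 × 249 / 20.4) ≈ 1129.93.
Cost at Q* = (D/Q*)S + (Q*/2)H = √(2DSH) ≈ €23,050.51.
Cost at Q = 1,800: (52,300/1,800)×249 + (1,800/2)×20.4 = €7,234.83 + €18,360.00 = €25,594.83.
Excess = €25,594.83 − €23,050.51 = €2,544.32.

Extra cost ≈ €2,544.32 per year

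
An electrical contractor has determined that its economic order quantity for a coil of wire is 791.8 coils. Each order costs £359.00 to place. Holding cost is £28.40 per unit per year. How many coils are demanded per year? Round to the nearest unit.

D ≈ 24,798 coils per year

The basic EOQ model gives Q* = √(2DS/H); rearrange for the unknown.
From Q* = √(2DS/H): D = Q*²H / (2S) = 791.8² × 28.4 / (2 × 359) = 24798.470.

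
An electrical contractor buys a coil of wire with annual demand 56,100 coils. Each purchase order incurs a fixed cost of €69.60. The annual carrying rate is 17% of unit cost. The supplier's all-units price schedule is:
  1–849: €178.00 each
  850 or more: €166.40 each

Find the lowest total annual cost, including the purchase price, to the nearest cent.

Holding cost per unit per year at price C is H = 0.17·C.
Evaluate total cost at each tier's feasible EOQ or, if the EOQ is below the tier, at the tier's minimum quantity.
EOQ at €178.00 = 508.0 (feasible in tier 1): TC = 56,100×€178.00 + (56,100/508.0)×69.6 + (508.0/2)×0.17×€178.00 = €10,001,172.18.
EOQ at €166.40 = 525.4 < 850, so use break Q=850: TC = 56,100×€166.40 + (56,100/850.0)×69.6 + (850.0/2)×0.17×€166.40 = €9,351,656.00.
Lowest total cost among the candidates is at Q = 850.0.

TC* ≈ €9,351,656.00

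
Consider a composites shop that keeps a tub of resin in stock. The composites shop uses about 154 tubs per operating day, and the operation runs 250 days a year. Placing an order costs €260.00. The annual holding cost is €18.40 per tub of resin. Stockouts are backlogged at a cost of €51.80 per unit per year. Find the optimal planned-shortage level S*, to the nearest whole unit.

S* ≈ 318 tubs

Annual demand D = 154 × 250 = 38,500.
With planned backorders, Q* = √(2DS/H) · √((H+B)/B).
√(2DS/H) = √(2 × 38,500 × 260 / 18.4) = 1043.093.
√((H+B)/B) = √((18.4+51.8)/51.8) = 1.1641.
Q* ≈ 1214.302.
S* = Q* · H/(H+B) = 1214.302 × 18.4/70.2 ≈ 318.279.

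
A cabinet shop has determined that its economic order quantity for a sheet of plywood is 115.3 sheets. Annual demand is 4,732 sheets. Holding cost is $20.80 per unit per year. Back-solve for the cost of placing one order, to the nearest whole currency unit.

The basic EOQ model gives Q* = √(2DS/H); rearrange for the unknown.
From Q* = √(2DS/H): S = Q*²H / (2D) = 115.3² × 20.8 / (2 × 4,732) = 29.2178.

S ≈ $29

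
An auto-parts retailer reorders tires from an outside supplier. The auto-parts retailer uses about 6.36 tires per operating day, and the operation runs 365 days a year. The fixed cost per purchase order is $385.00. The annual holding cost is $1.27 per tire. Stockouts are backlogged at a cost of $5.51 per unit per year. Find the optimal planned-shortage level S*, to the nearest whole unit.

Annual demand D = 6.36 × 365 = 2,321.4.
With planned backorders, Q* = √(2DS/H) · √((H+B)/B).
√(2DS/H) = √(2 × 2,321.4 × 385 / 1.27) = 1186.365.
√((H+B)/B) = √((1.27+5.51)/5.51) = 1.1093.
Q* ≈ 1316.005.
S* = Q* · H/(H+B) = 1316.005 × 1.27/6.78 ≈ 246.508.

S* ≈ 247 tires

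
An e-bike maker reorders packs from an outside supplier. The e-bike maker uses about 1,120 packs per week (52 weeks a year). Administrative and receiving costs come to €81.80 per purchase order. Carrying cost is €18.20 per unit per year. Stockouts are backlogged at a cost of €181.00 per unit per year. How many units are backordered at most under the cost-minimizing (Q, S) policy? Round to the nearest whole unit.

S* ≈ 69 packs

Annual demand D = 1,120 × 52 = 58,240.
With planned backorders, Q* = √(2DS/H) · √((H+B)/B).
√(2DS/H) = √(2 × 58,240 × 81.8 / 18.2) = 723.547.
√((H+B)/B) = √((18.2+181)/181) = 1.0491.
Q* ≈ 759.053.
S* = Q* · H/(H+B) = 759.053 × 18.2/199.2 ≈ 69.351.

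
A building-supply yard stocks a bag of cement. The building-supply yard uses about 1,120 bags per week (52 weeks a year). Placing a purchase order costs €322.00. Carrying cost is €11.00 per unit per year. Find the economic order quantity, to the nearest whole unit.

Annual demand D = 1,120 × 52 = 58,240.
EOQ = √(2DS / H) = √(2 × 58,240 × 322 / 11).
= √(37,506,560 / 11) = √3,409,687.2727 ≈ 1846.534.

Q* ≈ 1,847 bags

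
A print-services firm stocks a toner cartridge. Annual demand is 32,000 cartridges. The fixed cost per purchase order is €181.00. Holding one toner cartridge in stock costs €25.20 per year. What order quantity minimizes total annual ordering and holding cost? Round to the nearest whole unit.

Q* ≈ 678 cartridges

EOQ = √(2DS / H) = √(2 × 32,000 × 181 / 25.2).
= √(11,584,000 / 25.2) = √459,682.5397 ≈ 677.999.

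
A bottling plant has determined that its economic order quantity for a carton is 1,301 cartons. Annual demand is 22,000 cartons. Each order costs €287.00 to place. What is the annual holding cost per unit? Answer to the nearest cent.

Invert the EOQ relation Q*² = 2DS/H.
From Q* = √(2DS/H): H = 2DS / Q*² = 2 × 22,000 × 287 / 1,301² = 7.4607.

H ≈ €7.46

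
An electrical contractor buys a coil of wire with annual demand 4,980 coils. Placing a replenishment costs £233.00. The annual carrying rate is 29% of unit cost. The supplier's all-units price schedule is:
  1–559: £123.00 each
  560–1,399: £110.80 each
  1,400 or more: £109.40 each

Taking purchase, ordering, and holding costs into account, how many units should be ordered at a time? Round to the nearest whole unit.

Q* ≈ 560 coils

Holding cost per unit per year at price C is H = 0.29·C.
Evaluate total cost at each tier's feasible EOQ or, if the EOQ is below the tier, at the tier's minimum quantity.
EOQ at £123.00 = 255.1 (feasible in tier 1): TC = 4,980×£123.00 + (4,980/255.1)×233 + (255.1/2)×0.29×£123.00 = £621,638.28.
EOQ at £110.80 = 268.7 < 560, so use break Q=560: TC = 4,980×£110.80 + (4,980/560.0)×233 + (560.0/2)×0.29×£110.80 = £562,853.00.
EOQ at £109.40 = 270.5 < 1400, so use break Q=1400: TC = 4,980×£109.40 + (4,980/1400.0)×233 + (1400.0/2)×0.29×£109.40 = £567,849.01.
Lowest total cost is £562,853.00 at Q = 560.0.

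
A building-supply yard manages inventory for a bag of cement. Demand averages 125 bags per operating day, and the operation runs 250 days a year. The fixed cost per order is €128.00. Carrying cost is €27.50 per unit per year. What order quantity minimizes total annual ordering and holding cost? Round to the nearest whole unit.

Q* ≈ 539 bags

Annual demand D = 125 × 250 = 31,250.
EOQ = √(2DS / H) = √(2 × 31,250 × 128 / 27.5).
= √(8,000,000 / 27.5) = √290,909.0909 ≈ 539.360.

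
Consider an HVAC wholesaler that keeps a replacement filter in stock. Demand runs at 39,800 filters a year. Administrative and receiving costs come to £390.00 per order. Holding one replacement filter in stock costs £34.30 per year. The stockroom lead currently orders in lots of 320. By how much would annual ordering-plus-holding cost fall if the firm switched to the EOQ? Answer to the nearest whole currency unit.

EOQ = √(2DS/H) = √(2 × 39,800 × 390 / 34.3) ≈ 951.35.
Cost at Q* = (D/Q*)S + (Q*/2)H = √(2DSH) ≈ £32,631.41.
Cost at Q = 320: (39,800/320)×390 + (320/2)×34.3 = £48,506.25 + £5,488.00 = £53,994.25.
Excess = £53,994.25 − £32,631.41 = £21,362.84.

Extra cost ≈ £21,363 per year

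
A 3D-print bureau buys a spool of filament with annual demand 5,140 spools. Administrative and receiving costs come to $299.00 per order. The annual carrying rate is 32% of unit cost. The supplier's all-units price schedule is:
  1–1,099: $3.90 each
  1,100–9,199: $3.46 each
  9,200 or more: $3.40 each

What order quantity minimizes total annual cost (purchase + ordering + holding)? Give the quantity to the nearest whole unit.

Q* ≈ 1,666 spools

Holding cost per unit per year at price C is H = 0.32·C.
For each price level, check whether its EOQ is feasible; otherwise the best quantity at that price is the breakpoint.
Tier 1 ($3.90): EOQ = 1569.4 exceeds tier's upper bound 1099, so this tier is dominated.
EOQ at $3.46 = 1666.2 (feasible in tier 2): TC = 5,140×$3.46 + (5,140/1666.2)×299 + (1666.2/2)×0.32×$3.46 = $19,629.18.
EOQ at $3.40 = 1680.8 < 9200, so use break Q=9200: TC = 5,140×$3.40 + (5,140/9200.0)×299 + (9200.0/2)×0.32×$3.40 = $22,647.85.
Lowest total cost is $19,629.18 at Q = 1666.2.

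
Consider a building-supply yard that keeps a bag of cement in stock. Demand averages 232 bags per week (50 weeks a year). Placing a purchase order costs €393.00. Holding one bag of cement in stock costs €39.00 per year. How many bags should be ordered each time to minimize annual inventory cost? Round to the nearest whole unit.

Annual demand D = 232 × 50 = 11,600.
EOQ = √(2DS / H) = √(2 × 11,600 × 393 / 39).
= √(9,117,600 / 39) = √233,784.6154 ≈ 483.513.

Q* ≈ 484 bags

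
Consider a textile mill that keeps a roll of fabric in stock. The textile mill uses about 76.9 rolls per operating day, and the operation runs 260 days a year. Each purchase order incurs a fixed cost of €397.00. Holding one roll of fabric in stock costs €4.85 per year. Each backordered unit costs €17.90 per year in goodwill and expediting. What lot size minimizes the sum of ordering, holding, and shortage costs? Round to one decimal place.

Q* ≈ 2,039.6 rolls

Annual demand D = 76.9 × 260 = 19,994.
With planned backorders, Q* = √(2DS/H) · √((H+B)/B).
√(2DS/H) = √(2 × 19,994 × 397 / 4.85) = 1809.211.
√((H+B)/B) = √((4.85+17.9)/17.9) = 1.1274.
Q* ≈ 2039.639.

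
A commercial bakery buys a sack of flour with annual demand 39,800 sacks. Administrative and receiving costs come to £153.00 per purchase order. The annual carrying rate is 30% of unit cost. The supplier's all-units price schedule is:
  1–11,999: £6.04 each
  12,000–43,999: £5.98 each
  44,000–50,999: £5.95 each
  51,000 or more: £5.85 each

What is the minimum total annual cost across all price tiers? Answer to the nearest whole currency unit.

TC* ≈ £245,090

Holding cost per unit per year at price C is H = 0.30·C.
For each price level, check whether its EOQ is feasible; otherwise the best quantity at that price is the breakpoint.
EOQ at £6.04 = 2592.5 (feasible in tier 1): TC = 39,800×£6.04 + (39,800/2592.5)×153 + (2592.5/2)×0.30×£6.04 = £245,089.66.
EOQ at £5.98 = 2605.5 < 12000, so use break Q=12000: TC = 39,800×£5.98 + (39,800/12000.0)×153 + (12000.0/2)×0.30×£5.98 = £249,275.45.
EOQ at £5.95 = 2612.1 < 44000, so use break Q=44000: TC = 39,800×£5.95 + (39,800/44000.0)×153 + (44000.0/2)×0.30×£5.95 = £276,218.40.
EOQ at £5.85 = 2634.3 < 51000, so use break Q=51000: TC = 39,800×£5.85 + (39,800/51000.0)×153 + (51000.0/2)×0.30×£5.85 = £277,701.90.
Lowest total cost among the candidates is at Q = 2592.5.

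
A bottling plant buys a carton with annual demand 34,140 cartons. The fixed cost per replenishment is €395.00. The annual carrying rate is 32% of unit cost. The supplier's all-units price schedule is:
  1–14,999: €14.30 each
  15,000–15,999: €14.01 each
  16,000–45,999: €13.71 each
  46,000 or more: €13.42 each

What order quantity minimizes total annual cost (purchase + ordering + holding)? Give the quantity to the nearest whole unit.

Holding cost per unit per year at price C is H = 0.32·C.
Evaluate total cost at each tier's feasible EOQ or, if the EOQ is below the tier, at the tier's minimum quantity.
EOQ at €14.30 = 2427.7 (feasible in tier 1): TC = 34,140×€14.30 + (34,140/2427.7)×395 + (2427.7/2)×0.32×€14.30 = €499,311.34.
EOQ at €14.01 = 2452.7 < 15000, so use break Q=15000: TC = 34,140×€14.01 + (34,140/15000.0)×395 + (15000.0/2)×0.32×€14.01 = €512,824.42.
EOQ at €13.71 = 2479.4 < 16000, so use break Q=16000: TC = 34,140×€13.71 + (34,140/16000.0)×395 + (16000.0/2)×0.32×€13.71 = €503,999.83.
EOQ at €13.42 = 2506.1 < 46000, so use break Q=46000: TC = 34,140×€13.42 + (34,140/46000.0)×395 + (46000.0/2)×0.32×€13.42 = €557,223.16.
Lowest total cost is €499,311.34 at Q = 2427.7.

Q* ≈ 2,428 cartons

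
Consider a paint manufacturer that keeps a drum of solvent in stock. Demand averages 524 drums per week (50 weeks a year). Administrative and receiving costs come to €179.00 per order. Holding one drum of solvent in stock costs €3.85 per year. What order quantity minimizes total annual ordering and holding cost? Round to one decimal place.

Q* ≈ 1,560.9 drums

Annual demand D = 524 × 50 = 26,200.
EOQ = √(2DS / H) = √(2 × 26,200 × 179 / 3.85).
= √(9,379,600 / 3.85) = √2,436,259.7403 ≈ 1560.852.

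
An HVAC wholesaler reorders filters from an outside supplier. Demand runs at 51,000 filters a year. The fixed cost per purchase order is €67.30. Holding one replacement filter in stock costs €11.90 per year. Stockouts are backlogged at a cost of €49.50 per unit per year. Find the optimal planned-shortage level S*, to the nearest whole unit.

S* ≈ 164 filters

With planned backorders, Q* = √(2DS/H) · √((H+B)/B).
√(2DS/H) = √(2 × 51,000 × 67.3 / 11.9) = 759.511.
√((H+B)/B) = √((11.9+49.5)/49.5) = 1.1137.
Q* ≈ 845.894.
S* = Q* · H/(H+B) = 845.894 × 11.9/61.4 ≈ 163.944.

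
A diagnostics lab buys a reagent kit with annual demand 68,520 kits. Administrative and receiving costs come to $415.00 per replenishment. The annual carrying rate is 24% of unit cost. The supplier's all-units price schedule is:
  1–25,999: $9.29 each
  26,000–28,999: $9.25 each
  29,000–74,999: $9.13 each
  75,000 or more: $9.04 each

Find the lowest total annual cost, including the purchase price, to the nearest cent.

Holding cost per unit per year at price C is H = 0.24·C.
Evaluate total cost at each tier's feasible EOQ or, if the EOQ is below the tier, at the tier's minimum quantity.
EOQ at $9.29 = 5050.5 (feasible in tier 1): TC = 68,520×$9.29 + (68,520/5050.5)×415 + (5050.5/2)×0.24×$9.29 = $647,811.39.
EOQ at $9.25 = 5061.4 < 26000, so use break Q=26000: TC = 68,520×$9.25 + (68,520/26000.0)×415 + (26000.0/2)×0.24×$9.25 = $663,763.68.
EOQ at $9.13 = 5094.6 < 29000, so use break Q=29000: TC = 68,520×$9.13 + (68,520/29000.0)×415 + (29000.0/2)×0.24×$9.13 = $658,340.54.
EOQ at $9.04 = 5119.9 < 75000, so use break Q=75000: TC = 68,520×$9.04 + (68,520/75000.0)×415 + (75000.0/2)×0.24×$9.04 = $701,159.94.
Lowest total cost among the candidates is at Q = 5050.5.

TC* ≈ $647,811.39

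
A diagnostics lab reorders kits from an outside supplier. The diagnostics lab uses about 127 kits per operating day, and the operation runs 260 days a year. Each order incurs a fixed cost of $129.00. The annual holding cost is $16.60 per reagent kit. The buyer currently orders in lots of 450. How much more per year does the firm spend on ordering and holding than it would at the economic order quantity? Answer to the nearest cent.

Annual demand D = 127 × 260 = 33,020.
EOQ = √(2DS/H) = √(2 × 33,020 × 129 / 16.6) ≈ 716.38.
Cost at Q* = (D/Q*)S + (Q*/2)H = √(2DSH) ≈ $11,891.93.
Cost at Q = 450: (33,020/450)×129 + (450/2)×16.6 = $9,465.73 + $3,735.00 = $13,200.73.
Excess = $13,200.73 − $11,891.93 = $1,308.80.

Extra cost ≈ $1,308.80 per year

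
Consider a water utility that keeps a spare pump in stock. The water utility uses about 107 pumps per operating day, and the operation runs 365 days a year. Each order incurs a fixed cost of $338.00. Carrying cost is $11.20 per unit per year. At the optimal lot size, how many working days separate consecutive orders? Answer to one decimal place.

Annual demand D = 107 × 365 = 39,055.
EOQ = √(2DS/H) = √(2 × 39,055 × 338 / 11.2) ≈ 1535.33.
Cycle time = Q*/D × 365 = 1535.33 / 39,055 × 365 ≈ 14.349 days.

T ≈ 14.3 days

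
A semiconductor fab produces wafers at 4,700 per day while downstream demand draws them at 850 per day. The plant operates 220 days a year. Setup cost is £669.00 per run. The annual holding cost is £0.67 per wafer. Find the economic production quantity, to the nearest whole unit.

Q* ≈ 21,352 wafers

Annual demand D = 850 × 220 = 187,000.
Production build-up factor (1 − d/p) = 1 − 850/4,700 = 0.8191.
Q* = √(2DS / (H(1 − d/p))) = √(2 × 187,000 × 669 / (0.67 × 0.8191)).
= √(250,206,000 / 0.5488) ≈ 21351.580.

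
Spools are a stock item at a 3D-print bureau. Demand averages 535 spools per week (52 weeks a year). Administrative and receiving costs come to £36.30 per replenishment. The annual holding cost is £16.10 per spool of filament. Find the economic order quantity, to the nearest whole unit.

Annual demand D = 535 × 52 = 27,820.
EOQ = √(2DS / H) = √(2 × 27,820 × 36.3 / 16.1).
= √(2,019,732 / 16.1) = √125,449.1925 ≈ 354.188.

Q* ≈ 354 spools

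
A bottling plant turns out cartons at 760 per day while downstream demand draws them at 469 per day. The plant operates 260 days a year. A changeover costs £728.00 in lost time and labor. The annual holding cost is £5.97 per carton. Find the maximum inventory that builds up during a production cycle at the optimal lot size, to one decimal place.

I_max ≈ 3,374.5 cartons

Annual demand D = 469 × 260 = 121,940.
Production build-up factor (1 − d/p) = 1 − 469/760 = 0.3829.
Q* = √(2DS / (H(1 − d/p))) = √(2 × 121,940 × 728 / (5.97 × 0.3829)).
= √(177,544,640 / 2.2859) ≈ 8813.064.
Maximum inventory = Q*(1 − d/p) = 8813.064 × 0.3829 ≈ 3374.476.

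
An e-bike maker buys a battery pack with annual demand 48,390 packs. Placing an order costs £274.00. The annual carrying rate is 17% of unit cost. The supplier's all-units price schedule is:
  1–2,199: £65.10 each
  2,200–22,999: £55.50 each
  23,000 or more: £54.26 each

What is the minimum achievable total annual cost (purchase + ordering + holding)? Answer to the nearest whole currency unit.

TC* ≈ £2,702,050

Holding cost per unit per year at price C is H = 0.17·C.
Evaluate total cost at each tier's feasible EOQ or, if the EOQ is below the tier, at the tier's minimum quantity.
EOQ at £65.10 = 1547.9 (feasible in tier 1): TC = 48,390×£65.10 + (48,390/1547.9)×274 + (1547.9/2)×0.17×£65.10 = £3,167,320.01.
EOQ at £55.50 = 1676.5 < 2200, so use break Q=2200: TC = 48,390×£55.50 + (48,390/2200.0)×274 + (2200.0/2)×0.17×£55.50 = £2,702,050.25.
EOQ at £54.26 = 1695.5 < 23000, so use break Q=23000: TC = 48,390×£54.26 + (48,390/23000.0)×274 + (23000.0/2)×0.17×£54.26 = £2,732,296.17.
Lowest total cost among the candidates is at Q = 2200.0.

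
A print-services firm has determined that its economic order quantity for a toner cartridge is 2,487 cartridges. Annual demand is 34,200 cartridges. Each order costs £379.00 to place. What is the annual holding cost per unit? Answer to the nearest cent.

H ≈ £4.19

The basic EOQ model gives Q* = √(2DS/H); rearrange for the unknown.
From Q* = √(2DS/H): H = 2DS / Q*² = 2 × 34,200 × 379 / 2,487² = 4.1913.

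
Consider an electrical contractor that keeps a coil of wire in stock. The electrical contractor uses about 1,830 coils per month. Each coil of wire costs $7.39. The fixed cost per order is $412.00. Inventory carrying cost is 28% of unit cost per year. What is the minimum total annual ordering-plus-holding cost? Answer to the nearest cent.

Annual demand D = 1,830 × 12 = 21,960.
Holding cost H = 0.28 × $7.39 = $2.0692 per unit per year.
The optimal lot size = √(2DS/H) = √(2 × 21,960 × 412 / 2.0692) ≈ 2957.19.
At the optimum the two cost components are equal, so total cost = 2·(Q*/2)H = Q*·H.
Minimum total = √(2DSH) = √(2 × 21,960 × 412 × 2.0692) ≈ 6119.008.

TC* ≈ $6,119.01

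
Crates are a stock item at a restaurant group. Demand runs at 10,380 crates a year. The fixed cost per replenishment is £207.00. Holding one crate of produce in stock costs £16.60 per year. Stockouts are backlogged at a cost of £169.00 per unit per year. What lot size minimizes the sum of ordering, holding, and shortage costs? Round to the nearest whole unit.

With planned backorders, Q* = √(2DS/H) · √((H+B)/B).
√(2DS/H) = √(2 × 10,380 × 207 / 16.6) = 508.797.
√((H+B)/B) = √((16.6+169)/169) = 1.0480.
Q* ≈ 533.200.

Q* ≈ 533 crates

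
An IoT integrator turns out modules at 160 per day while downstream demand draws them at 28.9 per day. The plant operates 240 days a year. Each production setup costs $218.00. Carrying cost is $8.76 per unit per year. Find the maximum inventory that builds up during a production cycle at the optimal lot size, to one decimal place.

Annual demand D = 28.9 × 240 = 6,936.
Production build-up factor (1 − d/p) = 1 − 28.9/160 = 0.8194.
Q* = √(2DS / (H(1 − d/p))) = √(2 × 6,936 × 218 / (8.76 × 0.8194)).
= √(3,024,096 / 7.1777) ≈ 649.089.
Maximum inventory = Q*(1 − d/p) = 649.089 × 0.8194 ≈ 531.847.

I_max ≈ 531.8 modules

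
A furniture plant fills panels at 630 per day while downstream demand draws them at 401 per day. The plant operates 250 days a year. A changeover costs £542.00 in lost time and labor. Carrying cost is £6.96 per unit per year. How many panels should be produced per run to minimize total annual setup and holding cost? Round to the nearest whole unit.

Annual demand D = 401 × 250 = 100,250.
Production build-up factor (1 − d/p) = 1 − 401/630 = 0.3635.
Q* = √(2DS / (H(1 − d/p))) = √(2 × 100,250 × 542 / (6.96 × 0.3635)).
= √(108,671,000 / 2.5299) ≈ 6553.974.

Q* ≈ 6,554 panels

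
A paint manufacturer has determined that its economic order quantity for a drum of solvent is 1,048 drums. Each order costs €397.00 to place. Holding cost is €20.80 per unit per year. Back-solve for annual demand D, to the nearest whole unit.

D ≈ 28,772 drums per year

Invert the EOQ relation Q*² = 2DS/H.
From Q* = √(2DS/H): D = Q*²H / (2S) = 1,048² × 20.8 / (2 × 397) = 28771.692.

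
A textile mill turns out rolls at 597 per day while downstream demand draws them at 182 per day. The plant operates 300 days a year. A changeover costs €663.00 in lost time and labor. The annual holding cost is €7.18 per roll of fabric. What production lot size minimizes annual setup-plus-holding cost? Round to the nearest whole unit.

Annual demand D = 182 × 300 = 54,600.
Production build-up factor (1 − d/p) = 1 − 182/597 = 0.6951.
Q* = √(2DS / (H(1 − d/p))) = √(2 × 54,600 × 663 / (7.18 × 0.6951)).
= √(72,399,600 / 4.9911) ≈ 3808.632.

Q* ≈ 3,809 rolls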